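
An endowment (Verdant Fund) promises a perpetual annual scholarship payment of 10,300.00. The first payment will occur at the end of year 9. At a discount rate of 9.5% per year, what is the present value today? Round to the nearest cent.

52456.66

Value at end of year 8: C / r = 10,300.00 / 0.095 = 108,421.0526
Discount to today: PV = 108,421.0526 / (1 + 0.095)^8 = 108,421.0526 / 2.066869 = 52,456.66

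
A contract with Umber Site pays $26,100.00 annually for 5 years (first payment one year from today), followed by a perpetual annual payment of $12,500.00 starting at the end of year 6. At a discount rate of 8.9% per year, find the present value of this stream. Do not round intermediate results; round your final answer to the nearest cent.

$193486.24

PV of 5-year annuity: $26,100.00 × [1 − (1+0.089)^−5] / 0.089 = 101783.85740
Perpetuity value at year 5: $12,500.00 / 0.089 = 140449.43820
PV of perpetuity: 140449.43820 / (1+0.089)^5 = 91702.38006
Total PV = 101783.85740 + 91702.38006 = 193486.23746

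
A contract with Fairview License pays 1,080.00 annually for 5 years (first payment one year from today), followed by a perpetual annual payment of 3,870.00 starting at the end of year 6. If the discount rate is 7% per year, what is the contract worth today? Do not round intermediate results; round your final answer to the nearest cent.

43846.16

PV of 5-year annuity: 1,080.00 × [1 − (1+0.07)^−5] / 0.07 = 4428.21323
Perpetuity value at year 5: 3,870.00 / 0.07 = 55285.71429
PV of perpetuity: 55285.71429 / (1+0.07)^5 = 39417.95021
Total PV = 4428.21323 + 39417.95021 = 43846.16344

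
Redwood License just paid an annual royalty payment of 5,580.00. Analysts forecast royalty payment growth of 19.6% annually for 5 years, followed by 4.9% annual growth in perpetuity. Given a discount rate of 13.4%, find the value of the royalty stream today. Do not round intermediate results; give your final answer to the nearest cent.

122686.87

D_1 = 6673.68000
D_2 = 7981.72128
D_3 = 9546.13865
D_4 = 11417.18183
D_5 = 13654.94946
Terminal value at year 5: TV = D_5×(1+g_2)/(r−g_2) = 14324.04199/0.085 = 168518.14104
P_0 = D_1/(1+r)^1 + D_2/(1+r)^2 + D_3/(1+r)^3 + D_4/(1+r)^4 + D_5/(1+r)^5 + TV/(1+r)^5
    = 5885.07937 + 6206.83855 + 6546.18952 + 6904.09406 + 7281.56657 + 89863.09805 = 122686.86611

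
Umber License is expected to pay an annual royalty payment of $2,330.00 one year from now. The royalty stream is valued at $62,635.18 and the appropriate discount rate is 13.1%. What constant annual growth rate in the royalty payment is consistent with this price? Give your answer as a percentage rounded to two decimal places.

9.38%

P = D₁/(r−g) ⇒ g = r − D₁/P = 0.131 − $2,330.00/$62,635.18 = 0.093800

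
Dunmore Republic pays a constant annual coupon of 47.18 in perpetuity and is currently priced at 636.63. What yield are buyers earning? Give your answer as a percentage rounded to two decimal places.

P = C/r ⇒ r = C/P = 47.18/636.63 = 0.074109

7.41%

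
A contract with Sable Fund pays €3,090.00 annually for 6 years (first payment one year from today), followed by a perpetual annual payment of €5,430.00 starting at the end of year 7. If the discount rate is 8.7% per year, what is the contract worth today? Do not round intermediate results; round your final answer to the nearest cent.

€51822.19

PV of 6-year annuity: €3,090.00 × [1 − (1+0.087)^−6] / 0.087 = 13986.35237
Perpetuity value at year 6: €5,430.00 / 0.087 = 62413.79310
PV of perpetuity: 62413.79310 / (1+0.087)^6 = 37835.83409
Total PV = 13986.35237 + 37835.83409 = 51822.18646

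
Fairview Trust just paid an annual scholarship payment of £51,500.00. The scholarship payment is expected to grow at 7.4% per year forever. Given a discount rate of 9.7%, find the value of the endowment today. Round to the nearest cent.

D₁ = D₀ × (1 + g) = £51,500.00 × 1.074 = £55,311.0000
Growing perpetuity: P = D₁ / (r − g) = £55,311.0000 / (0.097 − 0.074) = £2,404,826.09

£2404826.09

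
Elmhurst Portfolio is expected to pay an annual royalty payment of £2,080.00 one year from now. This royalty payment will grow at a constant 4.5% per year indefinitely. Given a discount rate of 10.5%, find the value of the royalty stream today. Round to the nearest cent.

Growing perpetuity: P = D₁ / (r − g) = £2,080.0000 / (0.105 − 0.045) = £34,666.67

£34666.67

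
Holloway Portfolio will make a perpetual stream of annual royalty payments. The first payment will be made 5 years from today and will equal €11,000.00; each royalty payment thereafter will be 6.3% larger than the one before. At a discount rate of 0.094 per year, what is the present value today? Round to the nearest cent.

Value at end of year 4: C₁ / (r − g) = €11,000.00 / (0.094 − 0.063) = €354,838.7097
Discount to today: PV = €354,838.7097 / (1 + 0.094)^4 = €354,838.7097 / 1.432416 = €247,720.36

€247720.36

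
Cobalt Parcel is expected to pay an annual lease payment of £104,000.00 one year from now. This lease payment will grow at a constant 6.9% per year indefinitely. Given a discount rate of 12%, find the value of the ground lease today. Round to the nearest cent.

£2039215.69

Growing perpetuity: P = D₁ / (r − g) = £104,000.0000 / (0.12 − 0.069) = £2,039,215.69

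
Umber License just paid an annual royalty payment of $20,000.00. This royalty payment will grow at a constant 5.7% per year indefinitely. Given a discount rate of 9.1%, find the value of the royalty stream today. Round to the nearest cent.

D₁ = D₀ × (1 + g) = $20,000.00 × 1.057 = $21,140.0000
Growing perpetuity: P = D₁ / (r − g) = $21,140.0000 / (0.091 − 0.057) = $621,764.71

$621764.71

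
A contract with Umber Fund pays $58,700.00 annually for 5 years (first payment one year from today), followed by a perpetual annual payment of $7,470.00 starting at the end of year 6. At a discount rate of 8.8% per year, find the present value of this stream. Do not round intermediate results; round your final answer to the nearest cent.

PV of 5-year annuity: $58,700.00 × [1 − (1+0.088)^−5] / 0.088 = 229512.31557
Perpetuity value at year 5: $7,470.00 / 0.088 = 84886.36364
PV of perpetuity: 84886.36364 / (1+0.088)^5 = 55679.25976
Total PV = 229512.31557 + 55679.25976 = 285191.57533

$285191.58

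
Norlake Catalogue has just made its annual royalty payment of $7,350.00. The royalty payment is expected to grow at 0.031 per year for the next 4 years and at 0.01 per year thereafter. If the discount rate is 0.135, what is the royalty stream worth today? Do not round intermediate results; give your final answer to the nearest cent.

$63688.85

D_1 = 7577.85000
D_2 = 7812.76335
D_3 = 8054.95901
D_4 = 8304.66274
Terminal value at year 4: TV = D_4×(1+g_2)/(r−g_2) = 8387.70937/0.125 = 67101.67497
P_0 = D_1/(1+r)^1 + D_2/(1+r)^2 + D_3/(1+r)^3 + D_4/(1+r)^4 + TV/(1+r)^4
    = 6676.51982 + 6064.75061 + 5509.03778 + 5004.24489 + 40434.29869 = 63688.85178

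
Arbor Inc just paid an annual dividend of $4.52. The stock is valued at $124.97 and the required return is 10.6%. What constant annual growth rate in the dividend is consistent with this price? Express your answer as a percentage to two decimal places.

P = D₀(1+g)/(r−g) ⇒ P(r−g) = D₀(1+g) ⇒ g(P+D₀) = P·r − D₀
g = (P·r − D₀)/(P + D₀) = ($124.97×0.106 − $4.52) / ($124.97 + $4.52) = 0.067394

6.74%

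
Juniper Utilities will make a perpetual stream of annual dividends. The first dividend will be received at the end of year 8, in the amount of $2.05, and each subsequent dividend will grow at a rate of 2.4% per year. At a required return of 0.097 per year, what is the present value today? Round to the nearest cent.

$14.69

Value at end of year 7: C₁ / (r − g) = $2.05 / (0.097 − 0.024) = $28.0822
Discount to today: PV = $28.0822 / (1 + 0.097)^7 = $28.0822 / 1.911817 = $14.69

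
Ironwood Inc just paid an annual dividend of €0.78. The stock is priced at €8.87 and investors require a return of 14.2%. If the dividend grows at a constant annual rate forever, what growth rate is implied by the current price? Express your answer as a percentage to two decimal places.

4.97%

P = D₀(1+g)/(r−g) ⇒ P(r−g) = D₀(1+g) ⇒ g(P+D₀) = P·r − D₀
g = (P·r − D₀)/(P + D₀) = (€8.87×0.142 − €0.78) / (€8.87 + €0.78) = 0.049693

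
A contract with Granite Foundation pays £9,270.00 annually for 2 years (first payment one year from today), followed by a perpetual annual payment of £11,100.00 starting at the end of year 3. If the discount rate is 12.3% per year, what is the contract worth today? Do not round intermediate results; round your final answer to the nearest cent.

£87163.26

PV of 2-year annuity: £9,270.00 × [1 − (1+0.123)^−2] / 0.123 = 15605.23150
Perpetuity value at year 2: £11,100.00 / 0.123 = 90243.90244
PV of perpetuity: 90243.90244 / (1+0.123)^2 = 71558.02653
Total PV = 15605.23150 + 71558.02653 = 87163.25803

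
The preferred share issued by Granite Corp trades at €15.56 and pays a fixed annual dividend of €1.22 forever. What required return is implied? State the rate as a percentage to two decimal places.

P = C/r ⇒ r = C/P = €1.22/€15.56 = 0.078406

7.84%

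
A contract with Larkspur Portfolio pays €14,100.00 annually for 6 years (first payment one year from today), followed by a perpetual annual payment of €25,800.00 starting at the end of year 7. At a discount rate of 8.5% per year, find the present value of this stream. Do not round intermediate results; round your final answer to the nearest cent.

€250252.44

PV of 6-year annuity: €14,100.00 × [1 − (1+0.085)^−6] / 0.085 = 64205.57909
Perpetuity value at year 6: €25,800.00 / 0.085 = 303529.41176
PV of perpetuity: 303529.41176 / (1+0.085)^6 = 186046.86279
Total PV = 64205.57909 + 186046.86279 = 250252.44188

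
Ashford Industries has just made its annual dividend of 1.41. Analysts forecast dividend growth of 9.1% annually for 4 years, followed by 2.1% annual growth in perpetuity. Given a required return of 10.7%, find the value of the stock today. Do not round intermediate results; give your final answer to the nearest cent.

D_1 = 1.53831
D_2 = 1.67830
D_3 = 1.83102
D_4 = 1.99764
Terminal value at year 4: TV = D_4×(1+g_2)/(r−g_2) = 2.03959/0.086 = 23.71622
P_0 = D_1/(1+r)^1 + D_2/(1+r)^2 + D_3/(1+r)^3 + D_4/(1+r)^4 + TV/(1+r)^4
    = 1.38962 + 1.36954 + 1.34974 + 1.33023 + 15.79265 = 21.23178

21.23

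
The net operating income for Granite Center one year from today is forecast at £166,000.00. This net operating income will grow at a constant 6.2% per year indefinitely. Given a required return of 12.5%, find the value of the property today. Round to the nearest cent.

£2634920.63

Growing perpetuity: P = D₁ / (r − g) = £166,000.0000 / (0.125 − 0.062) = £2,634,920.63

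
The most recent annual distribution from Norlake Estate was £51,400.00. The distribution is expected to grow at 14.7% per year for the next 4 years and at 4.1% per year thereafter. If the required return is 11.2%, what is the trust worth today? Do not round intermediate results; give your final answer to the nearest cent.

D_1 = 58955.80000
D_2 = 67622.30260
D_3 = 77562.78108
D_4 = 88964.50990
Terminal value at year 4: TV = D_4×(1+g_2)/(r−g_2) = 92612.05481/0.071 = 1304395.13813
P_0 = D_1/(1+r)^1 + D_2/(1+r)^2 + D_3/(1+r)^3 + D_4/(1+r)^4 + TV/(1+r)^4
    = 53017.80576 + 54686.53166 + 56407.78040 + 58183.20515 + 853080.51490 = 1075375.83787

£1075375.84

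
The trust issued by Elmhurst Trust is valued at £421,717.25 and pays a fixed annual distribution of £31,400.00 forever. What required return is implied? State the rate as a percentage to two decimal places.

P = C/r ⇒ r = C/P = £31,400.00/£421,717.25 = 0.074457

7.45%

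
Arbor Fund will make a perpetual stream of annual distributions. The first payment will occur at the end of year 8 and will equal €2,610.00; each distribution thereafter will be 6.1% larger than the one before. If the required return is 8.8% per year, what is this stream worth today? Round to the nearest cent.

Value at end of year 7: C₁ / (r − g) = €2,610.00 / (0.088 − 0.061) = €96,666.6667
Discount to today: PV = €96,666.6667 / (1 + 0.088)^7 = €96,666.6667 / 1.804689 = €53,564.18

€53564.18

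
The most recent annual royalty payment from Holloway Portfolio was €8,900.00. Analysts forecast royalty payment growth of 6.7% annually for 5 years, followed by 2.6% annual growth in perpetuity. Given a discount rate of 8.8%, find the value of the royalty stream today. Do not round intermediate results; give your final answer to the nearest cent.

D_1 = 9496.30000
D_2 = 10132.55210
D_3 = 10811.43309
D_4 = 11535.79911
D_5 = 12308.69765
Terminal value at year 5: TV = D_5×(1+g_2)/(r−g_2) = 12628.72379/0.062 = 203689.09334
P_0 = D_1/(1+r)^1 + D_2/(1+r)^2 + D_3/(1+r)^3 + D_4/(1+r)^4 + D_5/(1+r)^5 + TV/(1+r)^5
    = 8728.21691 + 8559.74949 + 8394.53374 + 8232.50689 + 8073.60740 + 133605.18054 = 175593.79497

€175593.79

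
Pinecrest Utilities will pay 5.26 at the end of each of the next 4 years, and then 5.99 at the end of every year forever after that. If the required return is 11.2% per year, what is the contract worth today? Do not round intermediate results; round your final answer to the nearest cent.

51.23

PV of 4-year annuity: 5.26 × [1 − (1+0.112)^−4] / 0.112 = 16.24942
Perpetuity value at year 4: 5.99 / 0.112 = 53.48214
PV of perpetuity: 53.48214 / (1+0.112)^4 = 34.97757
Total PV = 16.24942 + 34.97757 = 51.22699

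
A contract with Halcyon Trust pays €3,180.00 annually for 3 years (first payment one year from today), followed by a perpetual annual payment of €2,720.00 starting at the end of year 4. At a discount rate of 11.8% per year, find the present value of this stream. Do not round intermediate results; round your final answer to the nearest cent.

€24159.50

PV of 3-year annuity: €3,180.00 × [1 − (1+0.118)^−3] / 0.118 = 7664.14993
Perpetuity value at year 3: €2,720.00 / 0.118 = 23050.84746
PV of perpetuity: 23050.84746 / (1+0.118)^3 = 16495.34815
Total PV = 7664.14993 + 16495.34815 = 24159.49808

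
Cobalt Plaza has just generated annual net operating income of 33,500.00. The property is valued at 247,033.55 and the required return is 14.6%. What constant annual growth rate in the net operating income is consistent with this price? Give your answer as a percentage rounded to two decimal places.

P = D₀(1+g)/(r−g) ⇒ P(r−g) = D₀(1+g) ⇒ g(P+D₀) = P·r − D₀
g = (P·r − D₀)/(P + D₀) = (247,033.55×0.146 − 33,500.00) / (247,033.55 + 33,500.00) = 0.009150

0.92%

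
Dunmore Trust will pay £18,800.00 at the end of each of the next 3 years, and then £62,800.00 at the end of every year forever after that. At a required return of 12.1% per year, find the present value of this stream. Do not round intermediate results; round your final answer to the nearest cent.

£413509.03

PV of 3-year annuity: £18,800.00 × [1 − (1+0.121)^−3] / 0.121 = 45076.94752
Perpetuity value at year 3: £62,800.00 / 0.121 = 519008.26446
PV of perpetuity: 519008.26446 / (1+0.121)^3 = 368432.07806
Total PV = 45076.94752 + 368432.07806 = 413509.02558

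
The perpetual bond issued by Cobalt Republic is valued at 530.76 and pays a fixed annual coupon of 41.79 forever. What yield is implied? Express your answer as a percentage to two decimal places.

7.87%

P = C/r ⇒ r = C/P = 41.79/530.76 = 0.078736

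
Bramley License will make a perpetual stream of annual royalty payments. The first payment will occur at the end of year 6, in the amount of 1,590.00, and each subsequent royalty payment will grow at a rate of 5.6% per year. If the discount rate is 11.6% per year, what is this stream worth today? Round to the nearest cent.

Value at end of year 5: C₁ / (r − g) = 1,590.00 / (0.116 − 0.056) = 26,500.0000
Discount to today: PV = 26,500.0000 / (1 + 0.116)^5 = 26,500.0000 / 1.731095 = 15,308.23

15308.23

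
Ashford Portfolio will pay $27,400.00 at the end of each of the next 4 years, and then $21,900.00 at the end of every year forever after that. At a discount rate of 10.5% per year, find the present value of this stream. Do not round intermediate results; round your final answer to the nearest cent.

$225818.65

PV of 4-year annuity: $27,400.00 × [1 − (1+0.105)^−4] / 0.105 = 85922.51843
Perpetuity value at year 4: $21,900.00 / 0.105 = 208571.42857
PV of perpetuity: 208571.42857 / (1+0.105)^4 = 139896.13099
Total PV = 85922.51843 + 139896.13099 = 225818.64942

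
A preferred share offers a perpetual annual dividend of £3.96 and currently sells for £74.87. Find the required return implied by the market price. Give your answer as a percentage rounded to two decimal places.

P = C/r ⇒ r = C/P = £3.96/£74.87 = 0.052892

5.29%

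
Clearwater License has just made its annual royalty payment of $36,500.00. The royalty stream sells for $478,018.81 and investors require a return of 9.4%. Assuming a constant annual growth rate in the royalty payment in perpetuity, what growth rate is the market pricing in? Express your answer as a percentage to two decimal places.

P = D₀(1+g)/(r−g) ⇒ P(r−g) = D₀(1+g) ⇒ g(P+D₀) = P·r − D₀
g = (P·r − D₀)/(P + D₀) = ($478,018.81×0.094 − $36,500.00) / ($478,018.81 + $36,500.00) = 0.016392

1.64%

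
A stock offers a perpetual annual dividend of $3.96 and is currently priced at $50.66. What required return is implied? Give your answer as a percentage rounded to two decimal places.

P = C/r ⇒ r = C/P = $3.96/$50.66 = 0.078168

7.82%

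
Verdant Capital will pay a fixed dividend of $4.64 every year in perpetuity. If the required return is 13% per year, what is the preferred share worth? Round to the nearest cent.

$35.69

Level perpetuity: PV = C / r = $4.64 / 0.13 = $35.69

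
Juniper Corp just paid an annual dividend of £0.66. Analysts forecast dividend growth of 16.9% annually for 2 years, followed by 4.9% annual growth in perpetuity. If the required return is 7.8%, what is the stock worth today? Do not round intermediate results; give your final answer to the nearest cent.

£29.57

D_1 = 0.77154
D_2 = 0.90193
Terminal value at year 2: TV = D_2×(1+g_2)/(r−g_2) = 0.94612/0.029 = 32.62499
P_0 = D_1/(1+r)^1 + D_2/(1+r)^2 + TV/(1+r)^2
    = 0.71571 + 0.77613 + 28.07456 = 29.56640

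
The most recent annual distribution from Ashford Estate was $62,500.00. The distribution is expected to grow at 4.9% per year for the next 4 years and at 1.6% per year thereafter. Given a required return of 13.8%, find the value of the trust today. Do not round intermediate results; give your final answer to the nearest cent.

$580587.36

D_1 = 65562.50000
D_2 = 68775.06250
D_3 = 72145.04056
D_4 = 75680.14755
Terminal value at year 4: TV = D_4×(1+g_2)/(r−g_2) = 76891.02991/0.122 = 630254.34353
P_0 = D_1/(1+r)^1 + D_2/(1+r)^2 + D_3/(1+r)^3 + D_4/(1+r)^4 + TV/(1+r)^4
    = 57612.03866 + 53106.35198 + 48953.04326 + 45124.55394 + 375791.36722 = 580587.35507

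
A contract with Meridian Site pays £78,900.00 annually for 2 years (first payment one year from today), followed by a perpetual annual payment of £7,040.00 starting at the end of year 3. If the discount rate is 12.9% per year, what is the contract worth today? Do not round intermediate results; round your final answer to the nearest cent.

£174599.55

PV of 2-year annuity: £78,900.00 × [1 − (1+0.129)^−2] / 0.129 = 131784.63583
Perpetuity value at year 2: £7,040.00 / 0.129 = 54573.64341
PV of perpetuity: 54573.64341 / (1+0.129)^2 = 42814.91291
Total PV = 131784.63583 + 42814.91291 = 174599.54874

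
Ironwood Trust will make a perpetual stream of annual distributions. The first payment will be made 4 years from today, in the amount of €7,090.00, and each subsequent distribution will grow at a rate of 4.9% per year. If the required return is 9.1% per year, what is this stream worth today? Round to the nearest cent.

Value at end of year 3: C₁ / (r − g) = €7,090.00 / (0.091 − 0.049) = €168,809.5238
Discount to today: PV = €168,809.5238 / (1 + 0.091)^3 = €168,809.5238 / 1.298597 = €129,993.82

€129993.82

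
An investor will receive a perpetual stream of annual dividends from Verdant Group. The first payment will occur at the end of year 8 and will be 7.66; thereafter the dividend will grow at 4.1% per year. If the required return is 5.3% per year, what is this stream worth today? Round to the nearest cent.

Value at end of year 7: C₁ / (r − g) = 7.66 / (0.053 − 0.041) = 638.3333
Discount to today: PV = 638.3333 / (1 + 0.053)^7 = 638.3333 / 1.435485 = 444.68

444.68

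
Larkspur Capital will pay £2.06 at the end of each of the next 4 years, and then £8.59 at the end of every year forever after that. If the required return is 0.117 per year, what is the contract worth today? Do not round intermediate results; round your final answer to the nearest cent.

£53.46

PV of 4-year annuity: £2.06 × [1 − (1+0.117)^−4] / 0.117 = 6.29668
Perpetuity value at year 4: £8.59 / 0.117 = 73.41880
PV of perpetuity: 73.41880 / (1+0.117)^4 = 47.16226
Total PV = 6.29668 + 47.16226 = 53.45894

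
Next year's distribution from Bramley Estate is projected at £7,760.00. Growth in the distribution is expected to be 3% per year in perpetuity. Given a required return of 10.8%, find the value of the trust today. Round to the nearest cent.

£99487.18

Growing perpetuity: P = D₁ / (r − g) = £7,760.0000 / (0.108 − 0.03) = £99,487.18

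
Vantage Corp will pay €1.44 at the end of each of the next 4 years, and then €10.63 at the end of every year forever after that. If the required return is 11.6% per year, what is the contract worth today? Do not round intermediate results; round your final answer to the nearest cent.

PV of 4-year annuity: €1.44 × [1 − (1+0.116)^−4] / 0.116 = 4.41089
Perpetuity value at year 4: €10.63 / 0.116 = 91.63793
PV of perpetuity: 91.63793 / (1+0.116)^4 = 59.07701
Total PV = 4.41089 + 59.07701 = 63.48790

€63.49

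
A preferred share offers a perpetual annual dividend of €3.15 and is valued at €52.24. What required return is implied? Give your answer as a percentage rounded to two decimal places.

6.03%

P = C/r ⇒ r = C/P = €3.15/€52.24 = 0.060299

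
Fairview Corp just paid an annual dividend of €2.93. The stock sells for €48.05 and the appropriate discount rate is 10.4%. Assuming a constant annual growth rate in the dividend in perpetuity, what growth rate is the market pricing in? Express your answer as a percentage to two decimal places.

P = D₀(1+g)/(r−g) ⇒ P(r−g) = D₀(1+g) ⇒ g(P+D₀) = P·r − D₀
g = (P·r − D₀)/(P + D₀) = (€48.05×0.104 − €2.93) / (€48.05 + €2.93) = 0.040549

4.05%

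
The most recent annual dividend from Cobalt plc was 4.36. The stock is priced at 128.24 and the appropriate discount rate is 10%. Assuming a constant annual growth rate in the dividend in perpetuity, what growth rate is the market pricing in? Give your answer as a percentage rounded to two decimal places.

P = D₀(1+g)/(r−g) ⇒ P(r−g) = D₀(1+g) ⇒ g(P+D₀) = P·r − D₀
g = (P·r − D₀)/(P + D₀) = (128.24×0.1 − 4.36) / (128.24 + 4.36) = 0.063831

6.38%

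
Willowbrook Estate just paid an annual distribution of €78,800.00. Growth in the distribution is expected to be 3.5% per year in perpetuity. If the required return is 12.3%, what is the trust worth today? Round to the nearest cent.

€926795.45

D₁ = D₀ × (1 + g) = €78,800.00 × 1.035 = €81,558.0000
Growing perpetuity: P = D₁ / (r − g) = €81,558.0000 / (0.123 − 0.035) = €926,795.45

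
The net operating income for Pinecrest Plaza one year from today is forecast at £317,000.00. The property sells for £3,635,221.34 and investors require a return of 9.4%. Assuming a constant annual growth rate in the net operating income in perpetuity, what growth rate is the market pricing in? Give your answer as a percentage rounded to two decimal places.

0.68%

P = D₁/(r−g) ⇒ g = r − D₁/P = 0.094 − £317,000.00/£3,635,221.34 = 0.006798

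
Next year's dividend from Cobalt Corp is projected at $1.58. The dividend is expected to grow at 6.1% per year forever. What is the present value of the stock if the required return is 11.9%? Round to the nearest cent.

$27.24

Growing perpetuity: P = D₁ / (r − g) = $1.5800 / (0.119 − 0.061) = $27.24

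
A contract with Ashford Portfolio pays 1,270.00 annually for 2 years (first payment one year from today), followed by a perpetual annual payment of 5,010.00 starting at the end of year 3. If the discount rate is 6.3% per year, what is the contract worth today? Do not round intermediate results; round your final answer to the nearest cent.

PV of 2-year annuity: 1,270.00 × [1 − (1+0.063)^−2] / 0.063 = 2318.65653
Perpetuity value at year 2: 5,010.00 / 0.063 = 79523.80952
PV of perpetuity: 79523.80952 / (1+0.063)^2 = 70376.98337
Total PV = 2318.65653 + 70376.98337 = 72695.63990

72695.64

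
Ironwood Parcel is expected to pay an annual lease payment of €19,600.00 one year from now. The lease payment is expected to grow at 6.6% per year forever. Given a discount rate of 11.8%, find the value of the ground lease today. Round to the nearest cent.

€376923.08

Growing perpetuity: P = D₁ / (r − g) = €19,600.0000 / (0.118 − 0.066) = €376,923.08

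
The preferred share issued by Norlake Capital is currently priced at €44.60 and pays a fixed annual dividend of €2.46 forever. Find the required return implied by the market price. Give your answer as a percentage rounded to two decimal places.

P = C/r ⇒ r = C/P = €2.46/€44.60 = 0.055157

5.52%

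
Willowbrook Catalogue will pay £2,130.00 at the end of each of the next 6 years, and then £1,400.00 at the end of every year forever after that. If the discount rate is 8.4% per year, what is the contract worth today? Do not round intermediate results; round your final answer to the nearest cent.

PV of 6-year annuity: £2,130.00 × [1 − (1+0.084)^−6] / 0.084 = 9728.37918
Perpetuity value at year 6: £1,400.00 / 0.084 = 16666.66667
PV of perpetuity: 16666.66667 / (1+0.084)^6 = 10272.42683
Total PV = 9728.37918 + 10272.42683 = 20000.80601

£20000.81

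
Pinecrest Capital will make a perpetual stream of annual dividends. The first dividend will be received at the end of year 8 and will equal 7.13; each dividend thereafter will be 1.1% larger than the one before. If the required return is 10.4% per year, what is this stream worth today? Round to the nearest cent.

Value at end of year 7: C₁ / (r − g) = 7.13 / (0.104 − 0.011) = 76.6667
Discount to today: PV = 76.6667 / (1 + 0.104)^7 = 76.6667 / 1.998865 = 38.36

38.36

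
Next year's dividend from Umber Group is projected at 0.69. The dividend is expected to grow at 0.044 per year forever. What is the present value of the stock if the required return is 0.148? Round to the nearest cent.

Growing perpetuity: P = D₁ / (r − g) = 0.6900 / (0.148 − 0.044) = 6.63

6.63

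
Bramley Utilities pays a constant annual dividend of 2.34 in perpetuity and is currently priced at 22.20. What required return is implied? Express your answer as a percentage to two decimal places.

P = C/r ⇒ r = C/P = 2.34/22.20 = 0.105405

10.54%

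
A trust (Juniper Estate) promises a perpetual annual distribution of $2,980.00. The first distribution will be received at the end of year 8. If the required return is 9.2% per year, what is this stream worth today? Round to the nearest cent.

Value at end of year 7: C / r = $2,980.00 / 0.092 = $32,391.3043
Discount to today: PV = $32,391.3043 / (1 + 0.092)^7 = $32,391.3043 / 1.851648 = $17,493.23

$17493.23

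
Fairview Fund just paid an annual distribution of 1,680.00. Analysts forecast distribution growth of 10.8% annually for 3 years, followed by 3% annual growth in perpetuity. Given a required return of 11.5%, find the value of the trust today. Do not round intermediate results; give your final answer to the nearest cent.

24953.61

D_1 = 1861.44000
D_2 = 2062.47552
D_3 = 2285.22288
Terminal value at year 3: TV = D_3×(1+g_2)/(r−g_2) = 2353.77956/0.085 = 27691.52426
P_0 = D_1/(1+r)^1 + D_2/(1+r)^2 + D_3/(1+r)^3 + TV/(1+r)^3
    = 1669.45291 + 1658.97204 + 1648.55697 + 19976.63156 = 24953.61349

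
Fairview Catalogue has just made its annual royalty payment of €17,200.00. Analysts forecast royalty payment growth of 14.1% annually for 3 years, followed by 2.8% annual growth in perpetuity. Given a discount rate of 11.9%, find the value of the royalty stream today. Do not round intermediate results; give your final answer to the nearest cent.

D_1 = 19625.20000
D_2 = 22392.35320
D_3 = 25549.67500
Terminal value at year 3: TV = D_3×(1+g_2)/(r−g_2) = 26265.06590/0.091 = 288627.09782
P_0 = D_1/(1+r)^1 + D_2/(1+r)^2 + D_3/(1+r)^3 + TV/(1+r)^3
    = 17538.15907 + 17882.96649 + 18234.55296 + 205990.33454 = 259646.01306

€259646.01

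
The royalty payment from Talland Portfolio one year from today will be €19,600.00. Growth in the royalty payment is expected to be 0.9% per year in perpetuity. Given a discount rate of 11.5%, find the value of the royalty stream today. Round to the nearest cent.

Growing perpetuity: P = D₁ / (r − g) = €19,600.0000 / (0.115 − 0.009) = €184,905.66

€184905.66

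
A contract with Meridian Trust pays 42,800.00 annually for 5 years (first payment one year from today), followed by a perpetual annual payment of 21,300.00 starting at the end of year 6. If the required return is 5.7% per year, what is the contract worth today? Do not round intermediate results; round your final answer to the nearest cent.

464993.97

PV of 5-year annuity: 42,800.00 × [1 − (1+0.057)^−5] / 0.057 = 181770.12831
Perpetuity value at year 5: 21,300.00 / 0.057 = 373684.21053
PV of perpetuity: 373684.21053 / (1+0.057)^5 = 283223.84293
Total PV = 181770.12831 + 283223.84293 = 464993.97124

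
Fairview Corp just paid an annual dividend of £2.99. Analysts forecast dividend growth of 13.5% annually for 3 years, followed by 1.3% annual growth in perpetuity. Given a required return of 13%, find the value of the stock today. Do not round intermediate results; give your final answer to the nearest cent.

D_1 = 3.39365
D_2 = 3.85179
D_3 = 4.37178
Terminal value at year 3: TV = D_3×(1+g_2)/(r−g_2) = 4.42862/0.117 = 37.85144
P_0 = D_1/(1+r)^1 + D_2/(1+r)^2 + D_3/(1+r)^3 + TV/(1+r)^3
    = 3.00323 + 3.01652 + 3.02987 + 26.23294 = 35.28256

£35.28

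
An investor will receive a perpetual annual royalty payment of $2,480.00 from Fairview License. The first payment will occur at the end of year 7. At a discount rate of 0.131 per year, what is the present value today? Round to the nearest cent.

Value at end of year 6: C / r = $2,480.00 / 0.131 = $18,931.2977
Discount to today: PV = $18,931.2977 / (1 + 0.131)^6 = $18,931.2977 / 2.093031 = $9,044.92

$9044.92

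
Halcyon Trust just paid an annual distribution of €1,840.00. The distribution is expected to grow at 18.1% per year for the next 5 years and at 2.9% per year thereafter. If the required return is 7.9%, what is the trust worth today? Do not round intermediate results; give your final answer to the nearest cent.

D_1 = 2173.04000
D_2 = 2566.36024
D_3 = 3030.87144
D_4 = 3579.45917
D_5 = 4227.34129
Terminal value at year 5: TV = D_5×(1+g_2)/(r−g_2) = 4349.93418/0.05 = 86998.68365
P_0 = D_1/(1+r)^1 + D_2/(1+r)^2 + D_3/(1+r)^3 + D_4/(1+r)^4 + D_5/(1+r)^5 + TV/(1+r)^5
    = 2013.93883 + 2204.32045 + 2412.69921 + 2640.77643 + 2890.41424 + 59484.72499 = 71646.87414

€71646.87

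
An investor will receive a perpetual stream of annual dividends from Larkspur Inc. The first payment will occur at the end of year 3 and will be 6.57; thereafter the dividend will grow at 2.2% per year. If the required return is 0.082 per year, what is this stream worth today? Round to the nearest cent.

Value at end of year 2: C₁ / (r − g) = 6.57 / (0.082 − 0.022) = 109.5000
Discount to today: PV = 109.5000 / (1 + 0.082)^2 = 109.5000 / 1.170724 = 93.53

93.53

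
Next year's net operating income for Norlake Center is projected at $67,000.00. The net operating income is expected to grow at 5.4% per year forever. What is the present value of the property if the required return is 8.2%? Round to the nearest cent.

$2392857.14

Growing perpetuity: P = D₁ / (r − g) = $67,000.0000 / (0.082 − 0.054) = $2,392,857.14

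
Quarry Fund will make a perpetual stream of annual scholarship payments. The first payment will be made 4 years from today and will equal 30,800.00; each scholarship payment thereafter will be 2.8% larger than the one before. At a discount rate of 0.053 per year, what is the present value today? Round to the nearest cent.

Value at end of year 3: C₁ / (r − g) = 30,800.00 / (0.053 − 0.028) = 1,232,000.0000
Discount to today: PV = 1,232,000.0000 / (1 + 0.053)^3 = 1,232,000.0000 / 1.167576 = 1,055,177.68

1055177.68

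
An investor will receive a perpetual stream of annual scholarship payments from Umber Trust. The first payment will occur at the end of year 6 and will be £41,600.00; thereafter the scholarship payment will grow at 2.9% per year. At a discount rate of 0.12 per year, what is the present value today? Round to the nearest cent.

Value at end of year 5: C₁ / (r − g) = £41,600.00 / (0.12 − 0.029) = £457,142.8571
Discount to today: PV = £457,142.8571 / (1 + 0.12)^5 = £457,142.8571 / 1.762342 = £259,395.13

£259395.13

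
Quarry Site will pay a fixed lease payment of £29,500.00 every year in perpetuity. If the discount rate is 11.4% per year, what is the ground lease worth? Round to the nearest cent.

£258771.93

Level perpetuity: PV = C / r = £29,500.00 / 0.114 = £258,771.93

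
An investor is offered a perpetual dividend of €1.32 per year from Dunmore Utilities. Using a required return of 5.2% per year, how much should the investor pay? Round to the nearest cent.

Level perpetuity: PV = C / r = €1.32 / 0.052 = €25.38

€25.38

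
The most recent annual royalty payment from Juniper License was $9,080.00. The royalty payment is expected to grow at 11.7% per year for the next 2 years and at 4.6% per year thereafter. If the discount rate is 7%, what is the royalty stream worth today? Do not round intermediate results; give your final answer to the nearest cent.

D_1 = 10142.36000
D_2 = 11329.01612
Terminal value at year 2: TV = D_2×(1+g_2)/(r−g_2) = 11850.15086/0.024 = 493756.28590
P_0 = D_1/(1+r)^1 + D_2/(1+r)^2 + TV/(1+r)^2
    = 9478.84112 + 9895.20143 + 431265.86243 = 450639.90498

$450639.90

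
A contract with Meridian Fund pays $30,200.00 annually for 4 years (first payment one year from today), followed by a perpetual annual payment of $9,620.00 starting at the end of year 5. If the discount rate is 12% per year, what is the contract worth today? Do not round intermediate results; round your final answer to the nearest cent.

PV of 4-year annuity: $30,200.00 × [1 − (1+0.12)^−4] / 0.12 = 91727.95027
Perpetuity value at year 4: $9,620.00 / 0.12 = 80166.66667
PV of perpetuity: 80166.66667 / (1+0.12)^4 = 50947.36595
Total PV = 91727.95027 + 50947.36595 = 142675.31622

$142675.32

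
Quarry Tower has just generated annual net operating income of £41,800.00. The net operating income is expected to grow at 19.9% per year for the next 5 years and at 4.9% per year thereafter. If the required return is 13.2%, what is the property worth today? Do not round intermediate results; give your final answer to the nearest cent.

£953439.35

D_1 = 50118.20000
D_2 = 60091.72180
D_3 = 72049.97444
D_4 = 86387.91935
D_5 = 103579.11530
Terminal value at year 5: TV = D_5×(1+g_2)/(r−g_2) = 108654.49195/0.083 = 1309090.26448
P_0 = D_1/(1+r)^1 + D_2/(1+r)^2 + D_3/(1+r)^3 + D_4/(1+r)^4 + D_5/(1+r)^5 + TV/(1+r)^5
    = 44274.02827 + 46894.48754 + 49670.04466 + 52609.87946 + 55723.71508 + 704267.19426 = 953439.34928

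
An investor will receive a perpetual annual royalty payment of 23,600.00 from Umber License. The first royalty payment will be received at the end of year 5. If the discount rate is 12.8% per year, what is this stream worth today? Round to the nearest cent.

Value at end of year 4: C / r = 23,600.00 / 0.128 = 184,375.0000
Discount to today: PV = 184,375.0000 / (1 + 0.128)^4 = 184,375.0000 / 1.618961 = 113,884.77

113884.77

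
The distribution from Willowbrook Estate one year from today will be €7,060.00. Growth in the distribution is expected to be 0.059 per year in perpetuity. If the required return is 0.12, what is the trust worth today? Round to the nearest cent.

€115737.70

Growing perpetuity: P = D₁ / (r − g) = €7,060.0000 / (0.12 − 0.059) = €115,737.70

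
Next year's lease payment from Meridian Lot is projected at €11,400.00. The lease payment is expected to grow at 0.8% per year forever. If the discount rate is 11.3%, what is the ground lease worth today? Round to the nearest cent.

Growing perpetuity: P = D₁ / (r − g) = €11,400.0000 / (0.113 − 0.008) = €108,571.43

€108571.43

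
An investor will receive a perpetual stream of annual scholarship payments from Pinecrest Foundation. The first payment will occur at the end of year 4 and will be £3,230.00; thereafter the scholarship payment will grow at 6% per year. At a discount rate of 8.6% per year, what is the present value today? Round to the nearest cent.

Value at end of year 3: C₁ / (r − g) = £3,230.00 / (0.086 − 0.06) = £124,230.7692
Discount to today: PV = £124,230.7692 / (1 + 0.086)^3 = £124,230.7692 / 1.280824 = £96,992.85

£96992.85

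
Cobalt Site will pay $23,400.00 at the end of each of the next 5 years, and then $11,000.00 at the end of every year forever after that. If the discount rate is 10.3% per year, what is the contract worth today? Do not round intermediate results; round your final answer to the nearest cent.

PV of 5-year annuity: $23,400.00 × [1 − (1+0.103)^−5] / 0.103 = 88028.74353
Perpetuity value at year 5: $11,000.00 / 0.103 = 106796.11650
PV of perpetuity: 106796.11650 / (1+0.103)^5 = 65415.08322
Total PV = 88028.74353 + 65415.08322 = 153443.82675

$153443.83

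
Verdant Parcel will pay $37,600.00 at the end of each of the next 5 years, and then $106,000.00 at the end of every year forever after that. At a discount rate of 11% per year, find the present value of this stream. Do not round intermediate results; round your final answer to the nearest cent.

$710837.01

PV of 5-year annuity: $37,600.00 × [1 − (1+0.11)^−5] / 0.11 = 138965.72786
Perpetuity value at year 5: $106,000.00 / 0.11 = 963636.36364
PV of perpetuity: 963636.36364 / (1+0.11)^5 = 571871.27977
Total PV = 138965.72786 + 571871.27977 = 710837.00763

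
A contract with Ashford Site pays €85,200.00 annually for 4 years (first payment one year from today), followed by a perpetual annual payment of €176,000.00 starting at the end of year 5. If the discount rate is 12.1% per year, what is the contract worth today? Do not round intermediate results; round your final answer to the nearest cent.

€1179333.98

PV of 4-year annuity: €85,200.00 × [1 − (1+0.121)^−4] / 0.121 = 258238.08192
Perpetuity value at year 4: €176,000.00 / 0.121 = 1454545.45455
PV of perpetuity: 1454545.45455 / (1+0.121)^4 = 921095.89565
Total PV = 258238.08192 + 921095.89565 = 1179333.97757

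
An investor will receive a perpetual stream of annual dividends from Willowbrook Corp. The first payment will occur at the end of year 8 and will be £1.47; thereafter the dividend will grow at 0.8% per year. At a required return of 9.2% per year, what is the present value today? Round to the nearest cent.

Value at end of year 7: C₁ / (r − g) = £1.47 / (0.092 − 0.008) = £17.5000
Discount to today: PV = £17.5000 / (1 + 0.092)^7 = £17.5000 / 1.851648 = £9.45

£9.45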